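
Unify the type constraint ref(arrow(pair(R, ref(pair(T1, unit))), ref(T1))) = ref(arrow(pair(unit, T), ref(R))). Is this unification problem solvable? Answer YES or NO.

YES

Decompose ref/1: arrow(pair(R, ref(pair(T1, unit))), ref(T1)) = arrow(pair(unit, T), ref(R)).
Decompose arrow/2: pair(R, ref(pair(T1, unit))) = pair(unit, T),  ref(T1) = ref(R).
Decompose pair/2: R = unit,  ref(pair(T1, unit)) = T.
Bind R := unit; substituting into the one remaining equation that mentions R gives: ref(T1) = ref(unit).
Bind T := ref(pair(T1, unit)); no other remaining equation mentions T.
Decompose ref/1: T1 = unit.
Bind T1 := unit. Substituting into the earlier binding gives T := ref(pair(unit, unit)).
No equations remain and no clash or occurs-check failure arose, so a unifier exists.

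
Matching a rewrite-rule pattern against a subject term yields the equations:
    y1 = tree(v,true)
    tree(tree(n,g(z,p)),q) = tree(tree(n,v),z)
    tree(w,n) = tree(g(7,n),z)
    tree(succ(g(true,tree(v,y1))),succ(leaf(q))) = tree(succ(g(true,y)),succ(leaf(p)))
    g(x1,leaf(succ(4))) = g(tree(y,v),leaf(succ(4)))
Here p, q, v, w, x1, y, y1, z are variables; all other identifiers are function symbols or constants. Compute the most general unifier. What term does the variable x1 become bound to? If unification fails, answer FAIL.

Bind y1 := tree(v,true); substituting into the one remaining equation that mentions y1 gives: tree(succ(g(true,tree(v,tree(v,true)))),succ(leaf(q))) = tree(succ(g(true,y)),succ(leaf(p))).
Decompose tree/2: tree(n,g(z,p)) = tree(n,v),  q = z.
Decompose tree/2: n = n,  g(z,p) = v.
Delete trivial equation n = n.
Bind v := g(z,p); substituting into the 2 remaining equations that mention v gives: tree(succ(g(true,tree(g(z,p),tree(g(z,p),true)))),succ(leaf(q))) = tree(succ(g(true,y)),succ(leaf(p))),  g(x1,leaf(succ(4))) = g(tree(y,g(z,p)),leaf(succ(4))). Substituting into the earlier binding gives y1 := tree(g(z,p),true).
Bind q := z; substituting into the one remaining equation that mentions q gives: tree(succ(g(true,tree(g(z,p),tree(g(z,p),true)))),succ(leaf(z))) = tree(succ(g(true,y)),succ(leaf(p))).
Decompose tree/2: w = g(7,n),  n = z.
Bind w := g(7,n); no other remaining equation mentions w.
Bind z := n; substituting into the remaining equations gives: tree(succ(g(true,tree(g(n,p),tree(g(n,p),true)))),succ(leaf(n))) = tree(succ(g(true,y)),succ(leaf(p))),  g(x1,leaf(succ(4))) = g(tree(y,g(n,p)),leaf(succ(4))). Substituting into the earlier bindings gives y1 := tree(g(n,p),true), v := g(n,p), q := n.
Decompose tree/2: succ(g(true,tree(g(n,p),tree(g(n,p),true)))) = succ(g(true,y)),  succ(leaf(n)) = succ(leaf(p)).
Decompose succ/1: g(true,tree(g(n,p),tree(g(n,p),true))) = g(true,y).
Decompose g/2: true = true,  tree(g(n,p),tree(g(n,p),true)) = y.
Delete trivial equation true = true.
Bind y := tree(g(n,p),tree(g(n,p),true)); substituting into the one remaining equation that mentions y gives: g(x1,leaf(succ(4))) = g(tree(tree(g(n,p),tree(g(n,p),true)),g(n,p)),leaf(succ(4))).
Decompose succ/1: leaf(n) = leaf(p).
Decompose leaf/1: n = p.
Bind p := n; substituting into the remaining equation gives: g(x1,leaf(succ(4))) = g(tree(tree(g(n,n),tree(g(n,n),true)),g(n,n)),leaf(succ(4))). Substituting into the earlier bindings gives y1 := tree(g(n,n),true), v := g(n,n), y := tree(g(n,n),tree(g(n,n),true)).
Decompose g/2: x1 = tree(tree(g(n,n),tree(g(n,n),true)),g(n,n)),  leaf(succ(4)) = leaf(succ(4)).
Bind x1 := tree(tree(g(n,n),tree(g(n,n),true)),g(n,n)); no other remaining equation mentions x1.
Delete trivial equation leaf(succ(4)) = leaf(succ(4)).
MGU = { y1 -> tree(g(n,n),true), v -> g(n,n), q -> n, w -> g(7,n), z -> n, y -> tree(g(n,n),tree(g(n,n),true)), p -> n, x1 -> tree(tree(g(n,n),tree(g(n,n),true)),g(n,n)) }, so x1 -> tree(tree(g(n,n),tree(g(n,n),true)),g(n,n)).

tree(tree(g(n,n),tree(g(n,n),true)),g(n,n))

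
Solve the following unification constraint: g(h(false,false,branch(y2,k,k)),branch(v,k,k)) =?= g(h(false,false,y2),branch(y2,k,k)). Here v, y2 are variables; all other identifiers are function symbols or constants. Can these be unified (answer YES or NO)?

NO

Decompose g/2: h(false,false,branch(y2,k,k)) =?= h(false,false,y2),  branch(v,k,k) =?= branch(y2,k,k).
Decompose h/3: false =?= false,  false =?= false,  branch(y2,k,k) =?= y2.
Delete trivial equation false =?= false.
Delete trivial equation false =?= false.
Occurs check fails: y2 occurs in branch(y2,k,k); the equation y2 =?= branch(y2,k,k) has no finite solution.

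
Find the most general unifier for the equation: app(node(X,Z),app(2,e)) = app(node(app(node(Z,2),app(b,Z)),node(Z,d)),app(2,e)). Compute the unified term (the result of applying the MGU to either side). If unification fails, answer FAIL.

Decompose app/2: node(X,Z) = node(app(node(Z,2),app(b,Z)),node(Z,d)),  app(2,e) = app(2,e).
Decompose node/2: X = app(node(Z,2),app(b,Z)),  Z = node(Z,d).
Bind X := app(node(Z,2),app(b,Z)); no other remaining equation mentions X.
Occurs check fails: Z occurs in node(Z,d); the equation Z = node(Z,d) has no finite solution.

FAIL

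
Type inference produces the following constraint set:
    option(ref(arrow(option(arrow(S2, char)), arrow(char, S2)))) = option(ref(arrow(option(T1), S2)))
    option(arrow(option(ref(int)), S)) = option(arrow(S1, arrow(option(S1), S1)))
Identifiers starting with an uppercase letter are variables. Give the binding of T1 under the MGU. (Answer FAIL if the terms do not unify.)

Decompose option/1: ref(arrow(option(arrow(S2, char)), arrow(char, S2))) = ref(arrow(option(T1), S2)).
Decompose ref/1: arrow(option(arrow(S2, char)), arrow(char, S2)) = arrow(option(T1), S2).
Decompose arrow/2: option(arrow(S2, char)) = option(T1),  arrow(char, S2) = S2.
Decompose option/1: arrow(S2, char) = T1.
Bind T1 := arrow(S2, char); no other remaining equation mentions T1.
Occurs check fails: S2 occurs in arrow(char, S2); the equation S2 = arrow(char, S2) has no finite solution.

FAIL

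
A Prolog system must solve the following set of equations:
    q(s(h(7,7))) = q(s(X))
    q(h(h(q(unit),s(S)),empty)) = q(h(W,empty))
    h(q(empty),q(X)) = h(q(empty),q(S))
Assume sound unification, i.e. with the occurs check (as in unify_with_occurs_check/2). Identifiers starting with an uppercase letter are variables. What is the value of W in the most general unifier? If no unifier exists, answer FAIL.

Decompose q/1: s(h(7,7)) = s(X).
Decompose s/1: h(7,7) = X.
Bind X := h(7,7); substituting into the one remaining equation that mentions X gives: h(q(empty),q(h(7,7))) = h(q(empty),q(S)).
Decompose q/1: h(h(q(unit),s(S)),empty) = h(W,empty).
Decompose h/2: h(q(unit),s(S)) = W,  empty = empty.
Bind W := h(q(unit),s(S)); no other remaining equation mentions W.
Delete trivial equation empty = empty.
Decompose h/2: q(empty) = q(empty),  q(h(7,7)) = q(S).
Delete trivial equation q(empty) = q(empty).
Decompose q/1: h(7,7) = S.
Bind S := h(7,7). Substituting into the earlier binding gives W := h(q(unit),s(h(7,7))).
MGU = { X ↦ h(7,7), W ↦ h(q(unit),s(h(7,7))), S ↦ h(7,7) }, so W ↦ h(q(unit),s(h(7,7))).

h(q(unit),s(h(7,7)))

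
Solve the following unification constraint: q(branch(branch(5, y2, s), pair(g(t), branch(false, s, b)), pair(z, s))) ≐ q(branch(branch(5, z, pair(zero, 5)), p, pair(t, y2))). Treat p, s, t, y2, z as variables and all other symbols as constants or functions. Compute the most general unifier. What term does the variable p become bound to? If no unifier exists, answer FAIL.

Decompose q/1: branch(branch(5, y2, s), pair(g(t), branch(false, s, b)), pair(z, s)) ≐ branch(branch(5, z, pair(zero, 5)), p, pair(t, y2)).
Decompose branch/3: branch(5, y2, s) ≐ branch(5, z, pair(zero, 5)),  pair(g(t), branch(false, s, b)) ≐ p,  pair(z, s) ≐ pair(t, y2).
Decompose branch/3: 5 ≐ 5,  y2 ≐ z,  s ≐ pair(zero, 5).
Delete trivial equation 5 ≐ 5.
Bind y2 := z; substituting into the one remaining equation that mentions y2 gives: pair(z, s) ≐ pair(t, z).
Bind s := pair(zero, 5); substituting into the remaining equations gives: pair(g(t), branch(false, pair(zero, 5), b)) ≐ p,  pair(z, pair(zero, 5)) ≐ pair(t, z).
Bind p := pair(g(t), branch(false, pair(zero, 5), b)); no other remaining equation mentions p.
Decompose pair/2: z ≐ t,  pair(zero, 5) ≐ z.
Bind z := t; substituting into the remaining equation gives: pair(zero, 5) ≐ t. Substituting into the earlier binding gives y2 := t.
Bind t := pair(zero, 5). Substituting into the earlier bindings gives y2 := pair(zero, 5), p := pair(g(pair(zero, 5)), branch(false, pair(zero, 5), b)), z := pair(zero, 5).
MGU = { y2 := pair(zero, 5), s := pair(zero, 5), p := pair(g(pair(zero, 5)), branch(false, pair(zero, 5), b)), z := pair(zero, 5), t := pair(zero, 5) }, so p := pair(g(pair(zero, 5)), branch(false, pair(zero, 5), b)).

pair(g(pair(zero, 5)), branch(false, pair(zero, 5), b))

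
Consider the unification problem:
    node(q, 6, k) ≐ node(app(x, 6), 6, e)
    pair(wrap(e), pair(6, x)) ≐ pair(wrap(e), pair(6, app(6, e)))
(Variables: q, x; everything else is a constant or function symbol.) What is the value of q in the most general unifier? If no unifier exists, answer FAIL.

Decompose node/3: q ≐ app(x, 6),  6 ≐ 6,  k ≐ e.
Bind q := app(x, 6); no other remaining equation mentions q.
Delete trivial equation 6 ≐ 6.
Clash: constants k and e differ; no unifier exists.

FAIL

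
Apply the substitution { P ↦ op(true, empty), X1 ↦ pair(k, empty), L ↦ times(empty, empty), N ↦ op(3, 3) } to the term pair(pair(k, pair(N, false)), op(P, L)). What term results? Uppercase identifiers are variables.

Replace each occurrence of P with op(true, empty).
Replace each occurrence of L with times(empty, empty).
Replace each occurrence of N with op(3, 3).
Result: pair(pair(k, pair(op(3, 3), false)), op(op(true, empty), times(empty, empty))).

pair(pair(k, pair(op(3, 3), false)), op(op(true, empty), times(empty, empty)))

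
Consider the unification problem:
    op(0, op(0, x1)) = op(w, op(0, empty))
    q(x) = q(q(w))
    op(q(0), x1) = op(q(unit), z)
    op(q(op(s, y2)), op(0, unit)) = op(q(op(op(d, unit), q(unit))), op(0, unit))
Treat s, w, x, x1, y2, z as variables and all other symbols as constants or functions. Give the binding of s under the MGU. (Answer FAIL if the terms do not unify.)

Decompose op/2: 0 = w,  op(0, x1) = op(0, empty).
Bind w := 0; substituting into the one remaining equation that mentions w gives: q(x) = q(q(0)).
Decompose op/2: 0 = 0,  x1 = empty.
Delete trivial equation 0 = 0.
Bind x1 := empty; substituting into the one remaining equation that mentions x1 gives: op(q(0), empty) = op(q(unit), z).
Decompose q/1: x = q(0).
Bind x := q(0); no other remaining equation mentions x.
Decompose op/2: q(0) = q(unit),  empty = z.
Decompose q/1: 0 = unit.
Clash: constants 0 and unit differ; no unifier exists.

FAIL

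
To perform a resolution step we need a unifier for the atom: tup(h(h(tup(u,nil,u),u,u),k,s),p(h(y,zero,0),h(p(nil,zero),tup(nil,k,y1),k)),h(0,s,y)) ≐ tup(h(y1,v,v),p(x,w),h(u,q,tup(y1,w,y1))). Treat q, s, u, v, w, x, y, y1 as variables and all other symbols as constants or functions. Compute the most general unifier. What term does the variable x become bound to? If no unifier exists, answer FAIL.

Decompose tup/3: h(h(tup(u,nil,u),u,u),k,s) ≐ h(y1,v,v),  p(h(y,zero,0),h(p(nil,zero),tup(nil,k,y1),k)) ≐ p(x,w),  h(0,s,y) ≐ h(u,q,tup(y1,w,y1)).
Decompose h/3: h(tup(u,nil,u),u,u) ≐ y1,  k ≐ v,  s ≐ v.
Bind y1 := h(tup(u,nil,u),u,u); substituting into the 2 remaining equations that mention y1 gives: p(h(y,zero,0),h(p(nil,zero),tup(nil,k,h(tup(u,nil,u),u,u)),k)) ≐ p(x,w),  h(0,s,y) ≐ h(u,q,tup(h(tup(u,nil,u),u,u),w,h(tup(u,nil,u),u,u))).
Bind v := k; substituting into the one remaining equation that mentions v gives: s ≐ k.
Bind s := k; substituting into the one remaining equation that mentions s gives: h(0,k,y) ≐ h(u,q,tup(h(tup(u,nil,u),u,u),w,h(tup(u,nil,u),u,u))).
Decompose p/2: h(y,zero,0) ≐ x,  h(p(nil,zero),tup(nil,k,h(tup(u,nil,u),u,u)),k) ≐ w.
Bind x := h(y,zero,0); no other remaining equation mentions x.
Bind w := h(p(nil,zero),tup(nil,k,h(tup(u,nil,u),u,u)),k); substituting into the remaining equation gives: h(0,k,y) ≐ h(u,q,tup(h(tup(u,nil,u),u,u),h(p(nil,zero),tup(nil,k,h(tup(u,nil,u),u,u)),k),h(tup(u,nil,u),u,u))).
Decompose h/3: 0 ≐ u,  k ≐ q,  y ≐ tup(h(tup(u,nil,u),u,u),h(p(nil,zero),tup(nil,k,h(tup(u,nil,u),u,u)),k),h(tup(u,nil,u),u,u)).
Bind u := 0; substituting into the one remaining equation that mentions u gives: y ≐ tup(h(tup(0,nil,0),0,0),h(p(nil,zero),tup(nil,k,h(tup(0,nil,0),0,0)),k),h(tup(0,nil,0),0,0)). Substituting into the earlier bindings gives y1 := h(tup(0,nil,0),0,0), w := h(p(nil,zero),tup(nil,k,h(tup(0,nil,0),0,0)),k).
Bind q := k; no other remaining equation mentions q.
Bind y := tup(h(tup(0,nil,0),0,0),h(p(nil,zero),tup(nil,k,h(tup(0,nil,0),0,0)),k),h(tup(0,nil,0),0,0)). Substituting into the earlier binding gives x := h(tup(h(tup(0,nil,0),0,0),h(p(nil,zero),tup(nil,k,h(tup(0,nil,0),0,0)),k),h(tup(0,nil,0),0,0)),zero,0).
MGU = { y1 -> h(tup(0,nil,0),0,0), v -> k, s -> k, x -> h(tup(h(tup(0,nil,0),0,0),h(p(nil,zero),tup(nil,k,h(tup(0,nil,0),0,0)),k),h(tup(0,nil,0),0,0)),zero,0), w -> h(p(nil,zero),tup(nil,k,h(tup(0,nil,0),0,0)),k), u -> 0, q -> k, y -> tup(h(tup(0,nil,0),0,0),h(p(nil,zero),tup(nil,k,h(tup(0,nil,0),0,0)),k),h(tup(0,nil,0),0,0)) }, so x -> h(tup(h(tup(0,nil,0),0,0),h(p(nil,zero),tup(nil,k,h(tup(0,nil,0),0,0)),k),h(tup(0,nil,0),0,0)),zero,0).

h(tup(h(tup(0,nil,0),0,0),h(p(nil,zero),tup(nil,k,h(tup(0,nil,0),0,0)),k),h(tup(0,nil,0),0,0)),zero,0)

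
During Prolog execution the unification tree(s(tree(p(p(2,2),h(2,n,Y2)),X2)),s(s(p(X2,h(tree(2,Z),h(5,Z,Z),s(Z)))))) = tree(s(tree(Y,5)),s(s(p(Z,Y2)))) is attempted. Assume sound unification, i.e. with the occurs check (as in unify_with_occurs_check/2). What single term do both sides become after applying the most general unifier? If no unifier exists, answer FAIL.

tree(s(tree(p(p(2,2),h(2,n,h(tree(2,5),h(5,5,5),s(5)))),5)),s(s(p(5,h(tree(2,5),h(5,5,5),s(5))))))

Decompose tree/2: s(tree(p(p(2,2),h(2,n,Y2)),X2)) = s(tree(Y,5)),  s(s(p(X2,h(tree(2,Z),h(5,Z,Z),s(Z))))) = s(s(p(Z,Y2))).
Decompose s/1: tree(p(p(2,2),h(2,n,Y2)),X2) = tree(Y,5).
Decompose tree/2: p(p(2,2),h(2,n,Y2)) = Y,  X2 = 5.
Bind Y := p(p(2,2),h(2,n,Y2)); no other remaining equation mentions Y.
Bind X2 := 5; substituting into the remaining equation gives: s(s(p(5,h(tree(2,Z),h(5,Z,Z),s(Z))))) = s(s(p(Z,Y2))).
Decompose s/1: s(p(5,h(tree(2,Z),h(5,Z,Z),s(Z)))) = s(p(Z,Y2)).
Decompose s/1: p(5,h(tree(2,Z),h(5,Z,Z),s(Z))) = p(Z,Y2).
Decompose p/2: 5 = Z,  h(tree(2,Z),h(5,Z,Z),s(Z)) = Y2.
Bind Z := 5; substituting into the remaining equation gives: h(tree(2,5),h(5,5,5),s(5)) = Y2.
Bind Y2 := h(tree(2,5),h(5,5,5),s(5)). Substituting into the earlier binding gives Y := p(p(2,2),h(2,n,h(tree(2,5),h(5,5,5),s(5)))).
Applying the MGU to either side gives tree(s(tree(p(p(2,2),h(2,n,h(tree(2,5),h(5,5,5),s(5)))),5)),s(s(p(5,h(tree(2,5),h(5,5,5),s(5)))))).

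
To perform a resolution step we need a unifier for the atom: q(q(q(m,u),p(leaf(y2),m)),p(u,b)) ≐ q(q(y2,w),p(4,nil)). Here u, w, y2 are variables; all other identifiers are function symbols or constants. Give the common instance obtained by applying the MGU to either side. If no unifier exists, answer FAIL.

Decompose q/2: q(q(m,u),p(leaf(y2),m)) ≐ q(y2,w),  p(u,b) ≐ p(4,nil).
Decompose q/2: q(m,u) ≐ y2,  p(leaf(y2),m) ≐ w.
Bind y2 := q(m,u); substituting into the one remaining equation that mentions y2 gives: p(leaf(q(m,u)),m) ≐ w.
Bind w := p(leaf(q(m,u)),m); no other remaining equation mentions w.
Decompose p/2: u ≐ 4,  b ≐ nil.
Bind u := 4; no other remaining equation mentions u. Substituting into the earlier bindings gives y2 := q(m,4), w := p(leaf(q(m,4)),m).
Clash: constants b and nil differ; no unifier exists.

FAIL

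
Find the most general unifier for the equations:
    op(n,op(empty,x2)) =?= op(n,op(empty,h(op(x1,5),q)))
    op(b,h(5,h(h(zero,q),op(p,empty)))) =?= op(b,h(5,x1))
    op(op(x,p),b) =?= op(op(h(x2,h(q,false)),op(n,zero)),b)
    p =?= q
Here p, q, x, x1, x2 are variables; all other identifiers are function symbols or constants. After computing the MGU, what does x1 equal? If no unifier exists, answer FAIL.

Decompose op/2: n =?= n,  op(empty,x2) =?= op(empty,h(op(x1,5),q)).
Delete trivial equation n =?= n.
Decompose op/2: empty =?= empty,  x2 =?= h(op(x1,5),q).
Delete trivial equation empty =?= empty.
Bind x2 := h(op(x1,5),q); substituting into the one remaining equation that mentions x2 gives: op(op(x,p),b) =?= op(op(h(h(op(x1,5),q),h(q,false)),op(n,zero)),b).
Decompose op/2: b =?= b,  h(5,h(h(zero,q),op(p,empty))) =?= h(5,x1).
Delete trivial equation b =?= b.
Decompose h/2: 5 =?= 5,  h(h(zero,q),op(p,empty)) =?= x1.
Delete trivial equation 5 =?= 5.
Bind x1 := h(h(zero,q),op(p,empty)); substituting into the one remaining equation that mentions x1 gives: op(op(x,p),b) =?= op(op(h(h(op(h(h(zero,q),op(p,empty)),5),q),h(q,false)),op(n,zero)),b). Substituting into the earlier binding gives x2 := h(op(h(h(zero,q),op(p,empty)),5),q).
Decompose op/2: op(x,p) =?= op(h(h(op(h(h(zero,q),op(p,empty)),5),q),h(q,false)),op(n,zero)),  b =?= b.
Decompose op/2: x =?= h(h(op(h(h(zero,q),op(p,empty)),5),q),h(q,false)),  p =?= op(n,zero).
Bind x := h(h(op(h(h(zero,q),op(p,empty)),5),q),h(q,false)); no other remaining equation mentions x.
Bind p := op(n,zero); substituting into the one remaining equation that mentions p gives: op(n,zero) =?= q. Substituting into the earlier bindings gives x2 := h(op(h(h(zero,q),op(op(n,zero),empty)),5),q), x1 := h(h(zero,q),op(op(n,zero),empty)), x := h(h(op(h(h(zero,q),op(op(n,zero),empty)),5),q),h(q,false)).
Delete trivial equation b =?= b.
Bind q := op(n,zero). Substituting into the earlier bindings gives x2 := h(op(h(h(zero,op(n,zero)),op(op(n,zero),empty)),5),op(n,zero)), x1 := h(h(zero,op(n,zero)),op(op(n,zero),empty)), x := h(h(op(h(h(zero,op(n,zero)),op(op(n,zero),empty)),5),op(n,zero)),h(op(n,zero),false)).
MGU = { x2 := h(op(h(h(zero,op(n,zero)),op(op(n,zero),empty)),5),op(n,zero)), x1 := h(h(zero,op(n,zero)),op(op(n,zero),empty)), x := h(h(op(h(h(zero,op(n,zero)),op(op(n,zero),empty)),5),op(n,zero)),h(op(n,zero),false)), p := op(n,zero), q := op(n,zero) }, so x1 := h(h(zero,op(n,zero)),op(op(n,zero),empty)).

h(h(zero,op(n,zero)),op(op(n,zero),empty))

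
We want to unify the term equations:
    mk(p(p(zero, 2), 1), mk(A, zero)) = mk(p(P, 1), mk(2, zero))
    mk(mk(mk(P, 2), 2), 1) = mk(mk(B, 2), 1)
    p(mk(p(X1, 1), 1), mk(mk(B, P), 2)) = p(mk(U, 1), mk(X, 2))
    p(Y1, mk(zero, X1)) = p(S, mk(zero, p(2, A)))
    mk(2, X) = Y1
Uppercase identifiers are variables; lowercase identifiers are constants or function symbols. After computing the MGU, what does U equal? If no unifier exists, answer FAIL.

p(p(2, 2), 1)

Decompose mk/2: p(p(zero, 2), 1) = p(P, 1),  mk(A, zero) = mk(2, zero).
Decompose p/2: p(zero, 2) = P,  1 = 1.
Bind P := p(zero, 2); substituting into the 2 remaining equations that mention P gives: mk(mk(mk(p(zero, 2), 2), 2), 1) = mk(mk(B, 2), 1),  p(mk(p(X1, 1), 1), mk(mk(B, p(zero, 2)), 2)) = p(mk(U, 1), mk(X, 2)).
Delete trivial equation 1 = 1.
Decompose mk/2: A = 2,  zero = zero.
Bind A := 2; substituting into the one remaining equation that mentions A gives: p(Y1, mk(zero, X1)) = p(S, mk(zero, p(2, 2))).
Delete trivial equation zero = zero.
Decompose mk/2: mk(mk(p(zero, 2), 2), 2) = mk(B, 2),  1 = 1.
Decompose mk/2: mk(p(zero, 2), 2) = B,  2 = 2.
Bind B := mk(p(zero, 2), 2); substituting into the one remaining equation that mentions B gives: p(mk(p(X1, 1), 1), mk(mk(mk(p(zero, 2), 2), p(zero, 2)), 2)) = p(mk(U, 1), mk(X, 2)).
Delete trivial equation 2 = 2.
Delete trivial equation 1 = 1.
Decompose p/2: mk(p(X1, 1), 1) = mk(U, 1),  mk(mk(mk(p(zero, 2), 2), p(zero, 2)), 2) = mk(X, 2).
Decompose mk/2: p(X1, 1) = U,  1 = 1.
Bind U := p(X1, 1); no other remaining equation mentions U.
Delete trivial equation 1 = 1.
Decompose mk/2: mk(mk(p(zero, 2), 2), p(zero, 2)) = X,  2 = 2.
Bind X := mk(mk(p(zero, 2), 2), p(zero, 2)); substituting into the one remaining equation that mentions X gives: mk(2, mk(mk(p(zero, 2), 2), p(zero, 2))) = Y1.
Delete trivial equation 2 = 2.
Decompose p/2: Y1 = S,  mk(zero, X1) = mk(zero, p(2, 2)).
Bind Y1 := S; substituting into the one remaining equation that mentions Y1 gives: mk(2, mk(mk(p(zero, 2), 2), p(zero, 2))) = S.
Decompose mk/2: zero = zero,  X1 = p(2, 2).
Delete trivial equation zero = zero.
Bind X1 := p(2, 2); no other remaining equation mentions X1. Substituting into the earlier binding gives U := p(p(2, 2), 1).
Bind S := mk(2, mk(mk(p(zero, 2), 2), p(zero, 2))). Substituting into the earlier binding gives Y1 := mk(2, mk(mk(p(zero, 2), 2), p(zero, 2))).
MGU = { P := p(zero, 2), A := 2, B := mk(p(zero, 2), 2), U := p(p(2, 2), 1), X := mk(mk(p(zero, 2), 2), p(zero, 2)), Y1 := mk(2, mk(mk(p(zero, 2), 2), p(zero, 2))), X1 := p(2, 2), S := mk(2, mk(mk(p(zero, 2), 2), p(zero, 2))) }, so U := p(p(2, 2), 1).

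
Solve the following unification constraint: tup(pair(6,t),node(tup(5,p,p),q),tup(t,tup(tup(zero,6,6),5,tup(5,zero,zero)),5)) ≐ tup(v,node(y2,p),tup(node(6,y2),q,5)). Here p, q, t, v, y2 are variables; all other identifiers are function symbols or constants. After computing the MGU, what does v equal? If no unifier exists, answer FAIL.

Decompose tup/3: pair(6,t) ≐ v,  node(tup(5,p,p),q) ≐ node(y2,p),  tup(t,tup(tup(zero,6,6),5,tup(5,zero,zero)),5) ≐ tup(node(6,y2),q,5).
Bind v := pair(6,t); no other remaining equation mentions v.
Decompose node/2: tup(5,p,p) ≐ y2,  q ≐ p.
Bind y2 := tup(5,p,p); substituting into the one remaining equation that mentions y2 gives: tup(t,tup(tup(zero,6,6),5,tup(5,zero,zero)),5) ≐ tup(node(6,tup(5,p,p)),q,5).
Bind q := p; substituting into the remaining equation gives: tup(t,tup(tup(zero,6,6),5,tup(5,zero,zero)),5) ≐ tup(node(6,tup(5,p,p)),p,5).
Decompose tup/3: t ≐ node(6,tup(5,p,p)),  tup(tup(zero,6,6),5,tup(5,zero,zero)) ≐ p,  5 ≐ 5.
Bind t := node(6,tup(5,p,p)); no other remaining equation mentions t. Substituting into the earlier binding gives v := pair(6,node(6,tup(5,p,p))).
Bind p := tup(tup(zero,6,6),5,tup(5,zero,zero)); no other remaining equation mentions p. Substituting into the earlier bindings gives v := pair(6,node(6,tup(5,tup(tup(zero,6,6),5,tup(5,zero,zero)),tup(tup(zero,6,6),5,tup(5,zero,zero))))), y2 := tup(5,tup(tup(zero,6,6),5,tup(5,zero,zero)),tup(tup(zero,6,6),5,tup(5,zero,zero))), q := tup(tup(zero,6,6),5,tup(5,zero,zero)), t := node(6,tup(5,tup(tup(zero,6,6),5,tup(5,zero,zero)),tup(tup(zero,6,6),5,tup(5,zero,zero)))).
Delete trivial equation 5 ≐ 5.
MGU = { v -> pair(6,node(6,tup(5,tup(tup(zero,6,6),5,tup(5,zero,zero)),tup(tup(zero,6,6),5,tup(5,zero,zero))))), y2 -> tup(5,tup(tup(zero,6,6),5,tup(5,zero,zero)),tup(tup(zero,6,6),5,tup(5,zero,zero))), q -> tup(tup(zero,6,6),5,tup(5,zero,zero)), t -> node(6,tup(5,tup(tup(zero,6,6),5,tup(5,zero,zero)),tup(tup(zero,6,6),5,tup(5,zero,zero)))), p -> tup(tup(zero,6,6),5,tup(5,zero,zero)) }, so v -> pair(6,node(6,tup(5,tup(tup(zero,6,6),5,tup(5,zero,zero)),tup(tup(zero,6,6),5,tup(5,zero,zero))))).

pair(6,node(6,tup(5,tup(tup(zero,6,6),5,tup(5,zero,zero)),tup(tup(zero,6,6),5,tup(5,zero,zero)))))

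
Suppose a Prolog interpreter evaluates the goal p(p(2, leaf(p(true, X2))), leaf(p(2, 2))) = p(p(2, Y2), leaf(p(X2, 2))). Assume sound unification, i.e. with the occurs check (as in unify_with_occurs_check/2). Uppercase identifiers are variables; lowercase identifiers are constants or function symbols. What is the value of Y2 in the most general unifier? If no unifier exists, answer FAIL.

leaf(p(true, 2))

Decompose p/2: p(2, leaf(p(true, X2))) = p(2, Y2),  leaf(p(2, 2)) = leaf(p(X2, 2)).
Decompose p/2: 2 = 2,  leaf(p(true, X2)) = Y2.
Delete trivial equation 2 = 2.
Bind Y2 := leaf(p(true, X2)); no other remaining equation mentions Y2.
Decompose leaf/1: p(2, 2) = p(X2, 2).
Decompose p/2: 2 = X2,  2 = 2.
Bind X2 := 2; no other remaining equation mentions X2. Substituting into the earlier binding gives Y2 := leaf(p(true, 2)).
Delete trivial equation 2 = 2.
MGU = { Y2 ↦ leaf(p(true, 2)), X2 ↦ 2 }, so Y2 ↦ leaf(p(true, 2)).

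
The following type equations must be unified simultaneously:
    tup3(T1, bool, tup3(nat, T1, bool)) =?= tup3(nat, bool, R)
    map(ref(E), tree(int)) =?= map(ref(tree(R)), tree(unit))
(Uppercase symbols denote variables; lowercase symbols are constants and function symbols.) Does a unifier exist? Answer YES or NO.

Decompose tup3/3: T1 =?= nat,  bool =?= bool,  tup3(nat, T1, bool) =?= R.
Bind T1 := nat; substituting into the one remaining equation that mentions T1 gives: tup3(nat, nat, bool) =?= R.
Delete trivial equation bool =?= bool.
Bind R := tup3(nat, nat, bool); substituting into the remaining equation gives: map(ref(E), tree(int)) =?= map(ref(tree(tup3(nat, nat, bool))), tree(unit)).
Decompose map/2: ref(E) =?= ref(tree(tup3(nat, nat, bool))),  tree(int) =?= tree(unit).
Decompose ref/1: E =?= tree(tup3(nat, nat, bool)).
Bind E := tree(tup3(nat, nat, bool)); no other remaining equation mentions E.
Decompose tree/1: int =?= unit.
Clash: constants int and unit differ; no unifier exists.

NO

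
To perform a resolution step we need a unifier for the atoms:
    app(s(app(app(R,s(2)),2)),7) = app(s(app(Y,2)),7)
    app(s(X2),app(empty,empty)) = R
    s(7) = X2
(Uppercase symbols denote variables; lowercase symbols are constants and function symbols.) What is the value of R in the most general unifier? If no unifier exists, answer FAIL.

app(s(s(7)),app(empty,empty))

Decompose app/2: s(app(app(R,s(2)),2)) = s(app(Y,2)),  7 = 7.
Decompose s/1: app(app(R,s(2)),2) = app(Y,2).
Decompose app/2: app(R,s(2)) = Y,  2 = 2.
Bind Y := app(R,s(2)); no other remaining equation mentions Y.
Delete trivial equation 2 = 2.
Delete trivial equation 7 = 7.
Bind R := app(s(X2),app(empty,empty)); no other remaining equation mentions R. Substituting into the earlier binding gives Y := app(app(s(X2),app(empty,empty)),s(2)).
Bind X2 := s(7). Substituting into the earlier bindings gives Y := app(app(s(s(7)),app(empty,empty)),s(2)), R := app(s(s(7)),app(empty,empty)).
MGU = { Y -> app(app(s(s(7)),app(empty,empty)),s(2)), R -> app(s(s(7)),app(empty,empty)), X2 -> s(7) }, so R -> app(s(s(7)),app(empty,empty)).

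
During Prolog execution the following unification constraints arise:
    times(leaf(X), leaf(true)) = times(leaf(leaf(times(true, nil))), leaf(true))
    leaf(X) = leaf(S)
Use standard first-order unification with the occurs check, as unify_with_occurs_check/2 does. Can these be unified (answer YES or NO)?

YES

Decompose times/2: leaf(X) = leaf(leaf(times(true, nil))),  leaf(true) = leaf(true).
Decompose leaf/1: X = leaf(times(true, nil)).
Bind X := leaf(times(true, nil)); substituting into the one remaining equation that mentions X gives: leaf(leaf(times(true, nil))) = leaf(S).
Delete trivial equation leaf(true) = leaf(true).
Decompose leaf/1: leaf(times(true, nil)) = S.
Bind S := leaf(times(true, nil)).
No equations remain and no clash or occurs-check failure arose, so a unifier exists.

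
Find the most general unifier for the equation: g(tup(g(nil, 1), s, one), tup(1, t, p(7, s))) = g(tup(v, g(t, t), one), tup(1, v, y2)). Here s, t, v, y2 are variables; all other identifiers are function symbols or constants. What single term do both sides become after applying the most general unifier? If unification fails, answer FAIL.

g(tup(g(nil, 1), g(g(nil, 1), g(nil, 1)), one), tup(1, g(nil, 1), p(7, g(g(nil, 1), g(nil, 1)))))

Decompose g/2: tup(g(nil, 1), s, one) = tup(v, g(t, t), one),  tup(1, t, p(7, s)) = tup(1, v, y2).
Decompose tup/3: g(nil, 1) = v,  s = g(t, t),  one = one.
Bind v := g(nil, 1); substituting into the one remaining equation that mentions v gives: tup(1, t, p(7, s)) = tup(1, g(nil, 1), y2).
Bind s := g(t, t); substituting into the one remaining equation that mentions s gives: tup(1, t, p(7, g(t, t))) = tup(1, g(nil, 1), y2).
Delete trivial equation one = one.
Decompose tup/3: 1 = 1,  t = g(nil, 1),  p(7, g(t, t)) = y2.
Delete trivial equation 1 = 1.
Bind t := g(nil, 1); substituting into the remaining equation gives: p(7, g(g(nil, 1), g(nil, 1))) = y2. Substituting into the earlier binding gives s := g(g(nil, 1), g(nil, 1)).
Bind y2 := p(7, g(g(nil, 1), g(nil, 1))).
Applying the MGU to either side gives g(tup(g(nil, 1), g(g(nil, 1), g(nil, 1)), one), tup(1, g(nil, 1), p(7, g(g(nil, 1), g(nil, 1))))).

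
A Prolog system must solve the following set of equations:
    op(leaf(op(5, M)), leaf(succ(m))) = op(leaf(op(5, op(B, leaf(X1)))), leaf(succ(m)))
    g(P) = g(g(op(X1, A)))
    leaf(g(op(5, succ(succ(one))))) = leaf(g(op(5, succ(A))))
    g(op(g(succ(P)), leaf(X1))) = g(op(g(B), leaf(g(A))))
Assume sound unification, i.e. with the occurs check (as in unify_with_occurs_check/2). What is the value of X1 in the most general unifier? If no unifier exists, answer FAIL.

Decompose op/2: leaf(op(5, M)) = leaf(op(5, op(B, leaf(X1)))),  leaf(succ(m)) = leaf(succ(m)).
Decompose leaf/1: op(5, M) = op(5, op(B, leaf(X1))).
Decompose op/2: 5 = 5,  M = op(B, leaf(X1)).
Delete trivial equation 5 = 5.
Bind M := op(B, leaf(X1)); no other remaining equation mentions M.
Delete trivial equation leaf(succ(m)) = leaf(succ(m)).
Decompose g/1: P = g(op(X1, A)).
Bind P := g(op(X1, A)); substituting into the one remaining equation that mentions P gives: g(op(g(succ(g(op(X1, A)))), leaf(X1))) = g(op(g(B), leaf(g(A)))).
Decompose leaf/1: g(op(5, succ(succ(one)))) = g(op(5, succ(A))).
Decompose g/1: op(5, succ(succ(one))) = op(5, succ(A)).
Decompose op/2: 5 = 5,  succ(succ(one)) = succ(A).
Delete trivial equation 5 = 5.
Decompose succ/1: succ(one) = A.
Bind A := succ(one); substituting into the remaining equation gives: g(op(g(succ(g(op(X1, succ(one))))), leaf(X1))) = g(op(g(B), leaf(g(succ(one))))). Substituting into the earlier binding gives P := g(op(X1, succ(one))).
Decompose g/1: op(g(succ(g(op(X1, succ(one))))), leaf(X1)) = op(g(B), leaf(g(succ(one)))).
Decompose op/2: g(succ(g(op(X1, succ(one))))) = g(B),  leaf(X1) = leaf(g(succ(one))).
Decompose g/1: succ(g(op(X1, succ(one)))) = B.
Bind B := succ(g(op(X1, succ(one)))); no other remaining equation mentions B. Substituting into the earlier binding gives M := op(succ(g(op(X1, succ(one)))), leaf(X1)).
Decompose leaf/1: X1 = g(succ(one)).
Bind X1 := g(succ(one)). Substituting into the earlier bindings gives M := op(succ(g(op(g(succ(one)), succ(one)))), leaf(g(succ(one)))), P := g(op(g(succ(one)), succ(one))), B := succ(g(op(g(succ(one)), succ(one)))).
MGU = { M ↦ op(succ(g(op(g(succ(one)), succ(one)))), leaf(g(succ(one)))), P ↦ g(op(g(succ(one)), succ(one))), A ↦ succ(one), B ↦ succ(g(op(g(succ(one)), succ(one)))), X1 ↦ g(succ(one)) }, so X1 ↦ g(succ(one)).

g(succ(one))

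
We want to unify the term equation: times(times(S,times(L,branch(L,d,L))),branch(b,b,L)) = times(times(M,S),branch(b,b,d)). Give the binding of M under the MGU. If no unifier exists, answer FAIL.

Decompose times/2: times(S,times(L,branch(L,d,L))) = times(M,S),  branch(b,b,L) = branch(b,b,d).
Decompose times/2: S = M,  times(L,branch(L,d,L)) = S.
Bind S := M; substituting into the one remaining equation that mentions S gives: times(L,branch(L,d,L)) = M.
Bind M := times(L,branch(L,d,L)); no other remaining equation mentions M. Substituting into the earlier binding gives S := times(L,branch(L,d,L)).
Decompose branch/3: b = b,  b = b,  L = d.
Delete trivial equation b = b.
Delete trivial equation b = b.
Bind L := d. Substituting into the earlier bindings gives S := times(d,branch(d,d,d)), M := times(d,branch(d,d,d)).
MGU = { S -> times(d,branch(d,d,d)), M -> times(d,branch(d,d,d)), L -> d }, so M -> times(d,branch(d,d,d)).

times(d,branch(d,d,d))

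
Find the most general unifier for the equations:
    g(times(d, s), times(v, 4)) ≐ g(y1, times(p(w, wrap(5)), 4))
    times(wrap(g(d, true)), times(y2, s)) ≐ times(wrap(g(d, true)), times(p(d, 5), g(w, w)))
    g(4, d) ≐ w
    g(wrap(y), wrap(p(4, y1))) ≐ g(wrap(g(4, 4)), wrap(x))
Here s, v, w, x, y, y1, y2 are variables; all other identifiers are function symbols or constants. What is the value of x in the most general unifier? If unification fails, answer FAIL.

p(4, times(d, g(g(4, d), g(4, d))))

Decompose g/2: times(d, s) ≐ y1,  times(v, 4) ≐ times(p(w, wrap(5)), 4).
Bind y1 := times(d, s); substituting into the one remaining equation that mentions y1 gives: g(wrap(y), wrap(p(4, times(d, s)))) ≐ g(wrap(g(4, 4)), wrap(x)).
Decompose times/2: v ≐ p(w, wrap(5)),  4 ≐ 4.
Bind v := p(w, wrap(5)); no other remaining equation mentions v.
Delete trivial equation 4 ≐ 4.
Decompose times/2: wrap(g(d, true)) ≐ wrap(g(d, true)),  times(y2, s) ≐ times(p(d, 5), g(w, w)).
Delete trivial equation wrap(g(d, true)) ≐ wrap(g(d, true)).
Decompose times/2: y2 ≐ p(d, 5),  s ≐ g(w, w).
Bind y2 := p(d, 5); no other remaining equation mentions y2.
Bind s := g(w, w); substituting into the one remaining equation that mentions s gives: g(wrap(y), wrap(p(4, times(d, g(w, w))))) ≐ g(wrap(g(4, 4)), wrap(x)). Substituting into the earlier binding gives y1 := times(d, g(w, w)).
Bind w := g(4, d); substituting into the remaining equation gives: g(wrap(y), wrap(p(4, times(d, g(g(4, d), g(4, d)))))) ≐ g(wrap(g(4, 4)), wrap(x)). Substituting into the earlier bindings gives y1 := times(d, g(g(4, d), g(4, d))), v := p(g(4, d), wrap(5)), s := g(g(4, d), g(4, d)).
Decompose g/2: wrap(y) ≐ wrap(g(4, 4)),  wrap(p(4, times(d, g(g(4, d), g(4, d))))) ≐ wrap(x).
Decompose wrap/1: y ≐ g(4, 4).
Bind y := g(4, 4); no other remaining equation mentions y.
Decompose wrap/1: p(4, times(d, g(g(4, d), g(4, d)))) ≐ x.
Bind x := p(4, times(d, g(g(4, d), g(4, d)))).
MGU = { y1 -> times(d, g(g(4, d), g(4, d))), v -> p(g(4, d), wrap(5)), y2 -> p(d, 5), s -> g(g(4, d), g(4, d)), w -> g(4, d), y -> g(4, 4), x -> p(4, times(d, g(g(4, d), g(4, d)))) }, so x -> p(4, times(d, g(g(4, d), g(4, d)))).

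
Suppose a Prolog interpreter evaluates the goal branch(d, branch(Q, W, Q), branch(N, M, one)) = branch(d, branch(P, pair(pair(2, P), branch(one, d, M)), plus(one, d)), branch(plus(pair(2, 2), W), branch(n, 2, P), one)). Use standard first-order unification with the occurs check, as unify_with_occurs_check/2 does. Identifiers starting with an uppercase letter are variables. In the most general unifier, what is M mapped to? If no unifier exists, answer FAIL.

Decompose branch/3: d = d,  branch(Q, W, Q) = branch(P, pair(pair(2, P), branch(one, d, M)), plus(one, d)),  branch(N, M, one) = branch(plus(pair(2, 2), W), branch(n, 2, P), one).
Delete trivial equation d = d.
Decompose branch/3: Q = P,  W = pair(pair(2, P), branch(one, d, M)),  Q = plus(one, d).
Bind Q := P; substituting into the one remaining equation that mentions Q gives: P = plus(one, d).
Bind W := pair(pair(2, P), branch(one, d, M)); substituting into the one remaining equation that mentions W gives: branch(N, M, one) = branch(plus(pair(2, 2), pair(pair(2, P), branch(one, d, M))), branch(n, 2, P), one).
Bind P := plus(one, d); substituting into the remaining equation gives: branch(N, M, one) = branch(plus(pair(2, 2), pair(pair(2, plus(one, d)), branch(one, d, M))), branch(n, 2, plus(one, d)), one). Substituting into the earlier bindings gives Q := plus(one, d), W := pair(pair(2, plus(one, d)), branch(one, d, M)).
Decompose branch/3: N = plus(pair(2, 2), pair(pair(2, plus(one, d)), branch(one, d, M))),  M = branch(n, 2, plus(one, d)),  one = one.
Bind N := plus(pair(2, 2), pair(pair(2, plus(one, d)), branch(one, d, M))); no other remaining equation mentions N.
Bind M := branch(n, 2, plus(one, d)); no other remaining equation mentions M. Substituting into the earlier bindings gives W := pair(pair(2, plus(one, d)), branch(one, d, branch(n, 2, plus(one, d)))), N := plus(pair(2, 2), pair(pair(2, plus(one, d)), branch(one, d, branch(n, 2, plus(one, d))))).
Delete trivial equation one = one.
MGU = { Q = plus(one, d), W = pair(pair(2, plus(one, d)), branch(one, d, branch(n, 2, plus(one, d)))), P = plus(one, d), N = plus(pair(2, 2), pair(pair(2, plus(one, d)), branch(one, d, branch(n, 2, plus(one, d))))), M = branch(n, 2, plus(one, d)) }, so M = branch(n, 2, plus(one, d)).

branch(n, 2, plus(one, d))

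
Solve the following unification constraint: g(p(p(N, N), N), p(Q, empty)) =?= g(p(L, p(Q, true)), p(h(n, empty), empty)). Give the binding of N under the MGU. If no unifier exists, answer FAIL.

p(h(n, empty), true)

Decompose g/2: p(p(N, N), N) =?= p(L, p(Q, true)),  p(Q, empty) =?= p(h(n, empty), empty).
Decompose p/2: p(N, N) =?= L,  N =?= p(Q, true).
Bind L := p(N, N); no other remaining equation mentions L.
Bind N := p(Q, true); no other remaining equation mentions N. Substituting into the earlier binding gives L := p(p(Q, true), p(Q, true)).
Decompose p/2: Q =?= h(n, empty),  empty =?= empty.
Bind Q := h(n, empty); no other remaining equation mentions Q. Substituting into the earlier bindings gives L := p(p(h(n, empty), true), p(h(n, empty), true)), N := p(h(n, empty), true).
Delete trivial equation empty =?= empty.
MGU = { L ↦ p(p(h(n, empty), true), p(h(n, empty), true)), N ↦ p(h(n, empty), true), Q ↦ h(n, empty) }, so N ↦ p(h(n, empty), true).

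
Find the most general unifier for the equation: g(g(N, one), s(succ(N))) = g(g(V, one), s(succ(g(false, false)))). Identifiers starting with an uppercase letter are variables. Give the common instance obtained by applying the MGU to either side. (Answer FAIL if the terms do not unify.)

Decompose g/2: g(N, one) = g(V, one),  s(succ(N)) = s(succ(g(false, false))).
Decompose g/2: N = V,  one = one.
Bind N := V; substituting into the one remaining equation that mentions N gives: s(succ(V)) = s(succ(g(false, false))).
Delete trivial equation one = one.
Decompose s/1: succ(V) = succ(g(false, false)).
Decompose succ/1: V = g(false, false).
Bind V := g(false, false). Substituting into the earlier binding gives N := g(false, false).
Applying the MGU to either side gives g(g(g(false, false), one), s(succ(g(false, false)))).

g(g(g(false, false), one), s(succ(g(false, false))))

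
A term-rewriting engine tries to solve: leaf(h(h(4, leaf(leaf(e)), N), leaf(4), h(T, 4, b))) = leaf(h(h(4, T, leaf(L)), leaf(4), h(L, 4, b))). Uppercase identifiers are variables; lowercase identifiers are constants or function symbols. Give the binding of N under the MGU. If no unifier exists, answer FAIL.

leaf(leaf(leaf(e)))

Decompose leaf/1: h(h(4, leaf(leaf(e)), N), leaf(4), h(T, 4, b)) = h(h(4, T, leaf(L)), leaf(4), h(L, 4, b)).
Decompose h/3: h(4, leaf(leaf(e)), N) = h(4, T, leaf(L)),  leaf(4) = leaf(4),  h(T, 4, b) = h(L, 4, b).
Decompose h/3: 4 = 4,  leaf(leaf(e)) = T,  N = leaf(L).
Delete trivial equation 4 = 4.
Bind T := leaf(leaf(e)); substituting into the one remaining equation that mentions T gives: h(leaf(leaf(e)), 4, b) = h(L, 4, b).
Bind N := leaf(L); no other remaining equation mentions N.
Delete trivial equation leaf(4) = leaf(4).
Decompose h/3: leaf(leaf(e)) = L,  4 = 4,  b = b.
Bind L := leaf(leaf(e)); no other remaining equation mentions L. Substituting into the earlier binding gives N := leaf(leaf(leaf(e))).
Delete trivial equation 4 = 4.
Delete trivial equation b = b.
MGU = { T ↦ leaf(leaf(e)), N ↦ leaf(leaf(leaf(e))), L ↦ leaf(leaf(e)) }, so N ↦ leaf(leaf(leaf(e))).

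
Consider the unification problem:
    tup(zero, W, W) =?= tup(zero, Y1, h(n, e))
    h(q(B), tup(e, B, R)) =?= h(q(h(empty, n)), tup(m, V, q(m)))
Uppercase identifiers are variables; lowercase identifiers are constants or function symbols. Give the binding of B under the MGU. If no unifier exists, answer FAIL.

Decompose tup/3: zero =?= zero,  W =?= Y1,  W =?= h(n, e).
Delete trivial equation zero =?= zero.
Bind W := Y1; substituting into the one remaining equation that mentions W gives: Y1 =?= h(n, e).
Bind Y1 := h(n, e); no other remaining equation mentions Y1. Substituting into the earlier binding gives W := h(n, e).
Decompose h/2: q(B) =?= q(h(empty, n)),  tup(e, B, R) =?= tup(m, V, q(m)).
Decompose q/1: B =?= h(empty, n).
Bind B := h(empty, n); substituting into the remaining equation gives: tup(e, h(empty, n), R) =?= tup(m, V, q(m)).
Decompose tup/3: e =?= m,  h(empty, n) =?= V,  R =?= q(m).
Clash: constants e and m differ; no unifier exists.

FAIL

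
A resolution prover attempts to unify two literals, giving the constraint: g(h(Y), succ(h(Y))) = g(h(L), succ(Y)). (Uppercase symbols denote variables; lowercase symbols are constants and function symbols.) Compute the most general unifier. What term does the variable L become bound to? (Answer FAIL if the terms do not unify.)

FAIL

Decompose g/2: h(Y) = h(L),  succ(h(Y)) = succ(Y).
Decompose h/1: Y = L.
Bind Y := L; substituting into the remaining equation gives: succ(h(L)) = succ(L).
Decompose succ/1: h(L) = L.
Occurs check fails: L occurs in h(L); the equation L = h(L) has no finite solution.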